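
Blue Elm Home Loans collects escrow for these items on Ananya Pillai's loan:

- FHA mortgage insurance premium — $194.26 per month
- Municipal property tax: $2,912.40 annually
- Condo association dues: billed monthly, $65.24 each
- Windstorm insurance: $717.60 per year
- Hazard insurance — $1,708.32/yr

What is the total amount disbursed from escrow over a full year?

$8,452.32

FHA mortgage insurance premium = $194.26 × 12 = $2,331.12 annually
Municipal property tax = $2,912.40 annually
Condo association dues = $65.24 × 12 = $782.88 annually
Windstorm insurance = $717.60 annually
Hazard insurance = $1,708.32 annually
Yearly total = $8,452.32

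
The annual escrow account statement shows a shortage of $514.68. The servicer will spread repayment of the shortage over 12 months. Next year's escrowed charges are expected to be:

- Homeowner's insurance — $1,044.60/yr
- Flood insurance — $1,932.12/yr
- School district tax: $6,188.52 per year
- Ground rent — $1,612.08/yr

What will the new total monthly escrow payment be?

Homeowner's insurance: $1,044.60
Flood insurance: $1,932.12
School district tax: $6,188.52
Ground rent: $1,612.08
Annual escrow total = $1,044.60 + $1,932.12 + $6,188.52 + $1,612.08 = $10,777.32
Base monthly escrow = $10,777.32 / 12 = $898.11
Shortage spread = $514.68 / 12 = $42.89/mo
New monthly escrow = $898.11 + $42.89 = $941.00

$941.00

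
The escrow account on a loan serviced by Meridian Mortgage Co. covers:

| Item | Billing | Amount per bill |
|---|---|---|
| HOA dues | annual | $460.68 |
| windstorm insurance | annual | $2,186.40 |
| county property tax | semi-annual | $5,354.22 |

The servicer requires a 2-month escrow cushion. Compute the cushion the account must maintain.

$2,225.92

HOA dues = $460.68
Windstorm insurance = $2,186.40
County property tax = $5,354.22 × 2 = $10,708.44
Yearly total = $460.68 + $2,186.40 + $10,708.44 = $13,355.52
Monthly = $13,355.52 ÷ 12 = $1,112.96
Reserve = 2 × $1,112.96 = $2,225.92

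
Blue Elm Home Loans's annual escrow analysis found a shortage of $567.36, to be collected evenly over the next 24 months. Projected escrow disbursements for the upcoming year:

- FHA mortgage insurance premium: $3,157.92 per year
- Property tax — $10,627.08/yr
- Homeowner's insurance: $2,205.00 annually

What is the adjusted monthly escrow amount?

$1,356.14

FHA mortgage insurance premium: $3,157.92 per year
Property tax: $10,627.08 per year
Homeowner's insurance: $2,205.00 per year
Annual escrow total = $15,990.00
Base monthly escrow = $15,990.00 / 12 = $1,332.50
Shortage per month = $567.36 / 24 = $23.64
New monthly escrow = $1,332.50 + $23.64 = $1,356.14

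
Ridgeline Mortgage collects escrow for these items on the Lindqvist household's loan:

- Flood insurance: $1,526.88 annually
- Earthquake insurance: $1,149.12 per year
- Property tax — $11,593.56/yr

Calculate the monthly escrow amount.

$1,189.13

Flood insurance = $1,526.88/yr
Earthquake insurance = $1,149.12/yr
Property tax = $11,593.56/yr
Yearly total = $1,526.88 + $1,149.12 + $11,593.56 = $14,269.56
Monthly = $14,269.56 ÷ 12 = $1,189.13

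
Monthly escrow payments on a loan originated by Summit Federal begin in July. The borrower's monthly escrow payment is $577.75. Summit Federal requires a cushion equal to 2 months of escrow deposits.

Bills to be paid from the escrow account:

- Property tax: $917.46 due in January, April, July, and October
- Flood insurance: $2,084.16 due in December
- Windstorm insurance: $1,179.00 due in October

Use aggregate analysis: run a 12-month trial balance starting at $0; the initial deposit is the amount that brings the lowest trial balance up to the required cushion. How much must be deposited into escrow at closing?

Cushion = 2 × $577.75 = $1,155.50
Trial balance (start $0, +$577.75 each month, − disbursements):
  Jul: +$577.75 − $917.46 → -$339.71
  Aug: +$577.75 → $238.04
  Sep: +$577.75 → $815.79
  Oct: +$577.75 − $2,096.46 → -$702.92
  Nov: +$577.75 → -$125.17
  Dec: +$577.75 − $2,084.16 → -$1,631.58
  Jan: +$577.75 − $917.46 → -$1,971.29
  Feb: +$577.75 → -$1,393.54
  Mar: +$577.75 → -$815.79
  Apr: +$577.75 − $917.46 → -$1,155.50
  May: +$577.75 → -$577.75
  Jun: +$577.75 → $0.00
Lowest trial balance = -$1,971.29 (Jan)
Initial deposit = cushion − low point = $1,155.50 − (-$1,971.29) = $3,126.79

$3,126.79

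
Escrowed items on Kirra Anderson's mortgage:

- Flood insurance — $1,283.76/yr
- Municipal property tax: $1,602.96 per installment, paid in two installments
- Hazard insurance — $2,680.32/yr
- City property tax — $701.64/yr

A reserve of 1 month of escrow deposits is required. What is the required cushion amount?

$655.97

Flood insurance — $1,283.76 annually
Municipal property tax — $1,602.96 × 2 = $3,205.92 annually
Hazard insurance — $2,680.32 annually
City property tax — $701.64 annually
Total annual escrow = $7,871.64
Per month = $7,871.64 / 12 = $655.97
Required cushion = 1 × $655.97 = $655.97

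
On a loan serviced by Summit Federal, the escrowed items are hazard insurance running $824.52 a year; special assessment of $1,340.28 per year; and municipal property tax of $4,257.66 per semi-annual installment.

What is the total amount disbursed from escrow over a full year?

Hazard insurance = $824.52/yr
Special assessment = $1,340.28/yr
Municipal property tax = $4,257.66 × 2 = $8,515.32/yr
Total annual escrow = $10,680.12

$10,680.12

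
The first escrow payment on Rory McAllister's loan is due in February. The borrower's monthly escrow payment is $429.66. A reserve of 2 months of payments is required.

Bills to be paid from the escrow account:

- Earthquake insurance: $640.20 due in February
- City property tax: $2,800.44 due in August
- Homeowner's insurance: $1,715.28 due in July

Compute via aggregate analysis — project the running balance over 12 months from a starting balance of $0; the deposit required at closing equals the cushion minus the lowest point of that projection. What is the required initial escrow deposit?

$3,007.62

Cushion = 2 × $429.66 = $859.32
Trial balance (start $0, +$429.66 each month, − disbursements):
  Feb: +$429.66 − $640.20 → -$210.54
  Mar: +$429.66 → $219.12
  Apr: +$429.66 → $648.78
  May: +$429.66 → $1,078.44
  Jun: +$429.66 → $1,508.10
  Jul: +$429.66 − $1,715.28 → $222.48
  Aug: +$429.66 − $2,800.44 → -$2,148.30
  Sep: +$429.66 → -$1,718.64
  Oct: +$429.66 → -$1,288.98
  Nov: +$429.66 → -$859.32
  Dec: +$429.66 → -$429.66
  Jan: +$429.66 → $0.00
Lowest trial balance = -$2,148.30 (Aug)
Initial deposit = cushion − low point = $859.32 − (-$2,148.30) = $3,007.62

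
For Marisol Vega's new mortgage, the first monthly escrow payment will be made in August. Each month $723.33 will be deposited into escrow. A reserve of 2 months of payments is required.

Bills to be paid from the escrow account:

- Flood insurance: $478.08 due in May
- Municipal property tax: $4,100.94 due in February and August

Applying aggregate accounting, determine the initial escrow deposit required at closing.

Cushion = 2 × $723.33 = $1,446.66
Trial balance (start $0, +$723.33 each month, − disbursements):
  Aug: +$723.33 − $4,100.94 → -$3,377.61
  Sep: +$723.33 → -$2,654.28
  Oct: +$723.33 → -$1,930.95
  Nov: +$723.33 → -$1,207.62
  Dec: +$723.33 → -$484.29
  Jan: +$723.33 → $239.04
  Feb: +$723.33 − $4,100.94 → -$3,138.57
  Mar: +$723.33 → -$2,415.24
  Apr: +$723.33 → -$1,691.91
  May: +$723.33 − $478.08 → -$1,446.66
  Jun: +$723.33 → -$723.33
  Jul: +$723.33 → $0.00
Lowest trial balance = -$3,377.61 (Aug)
Initial deposit = cushion − low point = $1,446.66 − (-$3,377.61) = $4,824.27

$4,824.27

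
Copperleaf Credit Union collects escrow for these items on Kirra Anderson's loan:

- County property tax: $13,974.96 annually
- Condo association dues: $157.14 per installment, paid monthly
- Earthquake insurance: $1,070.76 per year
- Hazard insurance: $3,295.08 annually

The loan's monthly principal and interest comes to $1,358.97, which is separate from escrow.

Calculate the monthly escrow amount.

$1,685.54

County property tax — $13,974.96
Condo association dues — $157.14 × 12 = $1,885.68
Earthquake insurance — $1,070.76
Hazard insurance — $3,295.08
Total per year = $20,226.48
Per month = $20,226.48 / 12 = $1,685.54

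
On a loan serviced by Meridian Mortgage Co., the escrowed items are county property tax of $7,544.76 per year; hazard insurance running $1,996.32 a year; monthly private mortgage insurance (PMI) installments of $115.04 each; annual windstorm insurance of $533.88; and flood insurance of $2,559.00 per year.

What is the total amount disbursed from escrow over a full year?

$14,014.44

County property tax — $7,544.76
Hazard insurance — $1,996.32
Private mortgage insurance (PMI) — $115.04 × 12 = $1,380.48
Windstorm insurance — $533.88
Flood insurance — $2,559.00
Yearly total = $14,014.44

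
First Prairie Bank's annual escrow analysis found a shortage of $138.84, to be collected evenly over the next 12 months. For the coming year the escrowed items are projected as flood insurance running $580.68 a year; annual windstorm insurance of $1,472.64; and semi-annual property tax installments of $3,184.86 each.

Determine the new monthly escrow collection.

Flood insurance — $580.68 per year
Windstorm insurance — $1,472.64 per year
Property tax — $3,184.86 × 2 = $6,369.72 per year
Yearly total = $580.68 + $1,472.64 + $6,369.72 = $8,423.04
Monthly escrow = $8,423.04 ÷ 12 = $701.92
Shortage spread = $138.84 ÷ 12 = $11.57/mo
New monthly escrow = $701.92 + $11.57 = $713.49

$713.49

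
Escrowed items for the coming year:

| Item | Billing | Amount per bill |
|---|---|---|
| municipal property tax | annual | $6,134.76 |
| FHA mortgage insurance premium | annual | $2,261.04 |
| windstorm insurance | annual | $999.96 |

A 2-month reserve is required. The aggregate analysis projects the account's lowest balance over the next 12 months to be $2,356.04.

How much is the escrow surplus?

$790.08

Municipal property tax: $6,134.76
FHA mortgage insurance premium: $2,261.04
Windstorm insurance: $999.96
Combined annual = $9,395.76
Per month = $9,395.76 / 12 = $782.98
Required reserve = 2 × $782.98 = $1,565.96
Surplus = $2,356.04 − $1,565.96 = $790.08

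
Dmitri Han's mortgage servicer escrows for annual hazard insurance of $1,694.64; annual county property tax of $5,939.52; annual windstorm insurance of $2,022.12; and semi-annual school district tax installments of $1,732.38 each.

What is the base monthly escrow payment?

$1,093.42

Hazard insurance: $1,694.64 annually
County property tax: $5,939.52 annually
Windstorm insurance: $2,022.12 annually
School district tax: $1,732.38 × 2 = $3,464.76 annually
Yearly total = $13,121.04
Per month = $13,121.04 / 12 = $1,093.42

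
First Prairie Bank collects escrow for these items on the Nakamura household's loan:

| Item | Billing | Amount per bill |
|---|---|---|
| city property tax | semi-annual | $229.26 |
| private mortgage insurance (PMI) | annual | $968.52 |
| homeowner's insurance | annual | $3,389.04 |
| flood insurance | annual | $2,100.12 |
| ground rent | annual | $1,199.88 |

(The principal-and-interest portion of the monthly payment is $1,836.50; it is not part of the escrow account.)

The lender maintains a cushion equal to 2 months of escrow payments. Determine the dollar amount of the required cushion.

$1,352.68

City property tax = $229.26 × 2 = $458.52/yr
Private mortgage insurance (PMI) = $968.52/yr
Homeowner's insurance = $3,389.04/yr
Flood insurance = $2,100.12/yr
Ground rent = $1,199.88/yr
Total per year = $458.52 + $968.52 + $3,389.04 + $2,100.12 + $1,199.88 = $8,116.08
Monthly = $8,116.08 ÷ 12 = $676.34
Reserve = 2 × $676.34 = $1,352.68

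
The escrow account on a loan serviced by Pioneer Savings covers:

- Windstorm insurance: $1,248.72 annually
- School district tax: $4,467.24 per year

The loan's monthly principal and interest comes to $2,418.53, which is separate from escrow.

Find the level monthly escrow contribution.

$476.33

Windstorm insurance: $1,248.72 per year
School district tax: $4,467.24 per year
Annual escrow total = $1,248.72 + $4,467.24 = $5,715.96
Base monthly escrow = $5,715.96 / 12 = $476.33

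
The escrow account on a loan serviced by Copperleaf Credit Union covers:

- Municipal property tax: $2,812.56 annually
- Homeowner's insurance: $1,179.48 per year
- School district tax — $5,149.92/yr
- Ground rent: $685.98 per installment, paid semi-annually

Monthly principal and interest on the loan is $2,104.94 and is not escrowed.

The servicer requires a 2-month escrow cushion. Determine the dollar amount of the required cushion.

$1,752.32

Municipal property tax: $2,812.56/yr
Homeowner's insurance: $1,179.48/yr
School district tax: $5,149.92/yr
Ground rent: $685.98 × 2 = $1,371.96/yr
Yearly total = $2,812.56 + $1,179.48 + $5,149.92 + $1,371.96 = $10,513.92
Per month = $10,513.92 / 12 = $876.16
Required cushion = 2 × $876.16 = $1,752.32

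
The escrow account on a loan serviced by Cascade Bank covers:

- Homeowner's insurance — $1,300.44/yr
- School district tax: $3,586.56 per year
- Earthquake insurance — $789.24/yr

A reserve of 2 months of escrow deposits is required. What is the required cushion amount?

$946.04

Homeowner's insurance = $1,300.44 annually
School district tax = $3,586.56 annually
Earthquake insurance = $789.24 annually
Annual escrow total = $1,300.44 + $3,586.56 + $789.24 = $5,676.24
Per month = $5,676.24 / 12 = $473.02
Required cushion = 2 × $473.02 = $946.04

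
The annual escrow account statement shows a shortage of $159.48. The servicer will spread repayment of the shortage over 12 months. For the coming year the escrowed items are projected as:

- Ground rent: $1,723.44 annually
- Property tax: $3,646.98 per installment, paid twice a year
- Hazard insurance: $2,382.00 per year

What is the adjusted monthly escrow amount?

Ground rent — $1,723.44
Property tax — $3,646.98 × 2 = $7,293.96
Hazard insurance — $2,382.00
Yearly total = $1,723.44 + $7,293.96 + $2,382.00 = $11,399.40
Monthly = $11,399.40 ÷ 12 = $949.95
Monthly shortage recovery: $159.48 / 12 = $13.29
New monthly escrow = $949.95 + $13.29 = $963.24

$963.24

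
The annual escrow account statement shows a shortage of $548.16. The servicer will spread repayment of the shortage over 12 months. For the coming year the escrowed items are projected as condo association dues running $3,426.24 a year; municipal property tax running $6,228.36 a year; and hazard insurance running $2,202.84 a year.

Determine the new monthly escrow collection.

Condo association dues — $3,426.24 annually
Municipal property tax — $6,228.36 annually
Hazard insurance — $2,202.84 annually
Yearly total = $3,426.24 + $6,228.36 + $2,202.84 = $11,857.44
Monthly escrow = $11,857.44 ÷ 12 = $988.12
Shortage per month = $548.16 ÷ 12 = $45.68
New monthly escrow = $988.12 + $45.68 = $1,033.80

$1,033.80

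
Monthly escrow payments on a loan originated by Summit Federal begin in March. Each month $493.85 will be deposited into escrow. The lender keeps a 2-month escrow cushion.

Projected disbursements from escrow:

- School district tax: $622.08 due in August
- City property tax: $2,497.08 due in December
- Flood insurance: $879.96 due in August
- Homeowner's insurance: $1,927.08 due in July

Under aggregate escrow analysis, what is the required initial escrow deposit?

$1,975.40

Cushion = 2 × $493.85 = $987.70
Trial balance (start $0, +$493.85 each month, − disbursements):
  Mar: +$493.85 → $493.85
  Apr: +$493.85 → $987.70
  May: +$493.85 → $1,481.55
  Jun: +$493.85 → $1,975.40
  Jul: +$493.85 − $1,927.08 → $542.17
  Aug: +$493.85 − $1,502.04 → -$466.02
  Sep: +$493.85 → $27.83
  Oct: +$493.85 → $521.68
  Nov: +$493.85 → $1,015.53
  Dec: +$493.85 − $2,497.08 → -$987.70
  Jan: +$493.85 → -$493.85
  Feb: +$493.85 → $0.00
Lowest trial balance = -$987.70 (Dec)
Initial deposit = cushion − low point = $987.70 − (-$987.70) = $1,975.40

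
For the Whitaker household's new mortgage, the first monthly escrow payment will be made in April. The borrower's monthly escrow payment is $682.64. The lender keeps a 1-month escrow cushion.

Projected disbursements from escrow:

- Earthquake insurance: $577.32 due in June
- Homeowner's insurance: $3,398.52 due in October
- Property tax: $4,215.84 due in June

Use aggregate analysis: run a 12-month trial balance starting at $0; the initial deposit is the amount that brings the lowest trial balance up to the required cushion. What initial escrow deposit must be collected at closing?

$4,095.84

Cushion = 1 × $682.64 = $682.64
Trial balance (start $0, +$682.64 each month, − disbursements):
  Apr: +$682.64 → $682.64
  May: +$682.64 → $1,365.28
  Jun: +$682.64 − $4,793.16 → -$2,745.24
  Jul: +$682.64 → -$2,062.60
  Aug: +$682.64 → -$1,379.96
  Sep: +$682.64 → -$697.32
  Oct: +$682.64 − $3,398.52 → -$3,413.20
  Nov: +$682.64 → -$2,730.56
  Dec: +$682.64 → -$2,047.92
  Jan: +$682.64 → -$1,365.28
  Feb: +$682.64 → -$682.64
  Mar: +$682.64 → $0.00
Lowest trial balance = -$3,413.20 (Oct)
Initial deposit = cushion − low point = $682.64 − (-$3,413.20) = $4,095.84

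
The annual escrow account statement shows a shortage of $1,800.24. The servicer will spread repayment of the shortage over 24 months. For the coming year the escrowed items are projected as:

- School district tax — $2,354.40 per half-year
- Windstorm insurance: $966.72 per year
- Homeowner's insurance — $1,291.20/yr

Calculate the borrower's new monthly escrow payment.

School district tax: $2,354.40 × 2 = $4,708.80 annually
Windstorm insurance: $966.72 annually
Homeowner's insurance: $1,291.20 annually
Total per year = $6,966.72
Per month = $6,966.72 ÷ 12 = $580.56
Shortage spread = $1,800.24 ÷ 24 = $75.01/mo
Adjusted monthly = $580.56 + $75.01 = $655.57

$655.57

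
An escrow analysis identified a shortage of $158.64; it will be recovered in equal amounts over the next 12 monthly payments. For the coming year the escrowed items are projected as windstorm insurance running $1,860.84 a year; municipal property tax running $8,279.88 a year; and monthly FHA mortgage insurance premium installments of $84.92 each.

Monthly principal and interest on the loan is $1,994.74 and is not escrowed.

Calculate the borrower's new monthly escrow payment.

$943.20

Windstorm insurance = $1,860.84 annually
Municipal property tax = $8,279.88 annually
FHA mortgage insurance premium = $84.92 × 12 = $1,019.04 annually
Combined annual = $11,159.76
Monthly escrow = $11,159.76 / 12 = $929.98
Shortage spread = $158.64 ÷ 12 = $13.22/mo
New monthly escrow = $929.98 + $13.22 = $943.20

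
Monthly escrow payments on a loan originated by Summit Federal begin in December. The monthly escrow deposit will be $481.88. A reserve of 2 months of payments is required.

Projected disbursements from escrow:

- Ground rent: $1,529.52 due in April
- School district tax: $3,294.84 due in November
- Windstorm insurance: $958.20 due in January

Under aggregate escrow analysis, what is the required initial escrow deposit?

Cushion = 2 × $481.88 = $963.76
Trial balance (start $0, +$481.88 each month, − disbursements):
  Dec: +$481.88 → $481.88
  Jan: +$481.88 − $958.20 → $5.56
  Feb: +$481.88 → $487.44
  Mar: +$481.88 → $969.32
  Apr: +$481.88 − $1,529.52 → -$78.32
  May: +$481.88 → $403.56
  Jun: +$481.88 → $885.44
  Jul: +$481.88 → $1,367.32
  Aug: +$481.88 → $1,849.20
  Sep: +$481.88 → $2,331.08
  Oct: +$481.88 → $2,812.96
  Nov: +$481.88 − $3,294.84 → $0.00
Lowest trial balance = -$78.32 (Apr)
Initial deposit = cushion − low point = $963.76 − (-$78.32) = $1,042.08

$1,042.08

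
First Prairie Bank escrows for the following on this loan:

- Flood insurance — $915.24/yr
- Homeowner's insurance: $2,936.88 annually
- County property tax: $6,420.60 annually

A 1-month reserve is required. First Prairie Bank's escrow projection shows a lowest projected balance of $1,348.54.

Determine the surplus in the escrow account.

$492.48

Flood insurance: $915.24 annually
Homeowner's insurance: $2,936.88 annually
County property tax: $6,420.60 annually
Combined annual = $10,272.72
Monthly escrow = $10,272.72 ÷ 12 = $856.06
Required cushion = 1 × $856.06 = $856.06
Excess over cushion: $1,348.54 − $856.06 = $492.48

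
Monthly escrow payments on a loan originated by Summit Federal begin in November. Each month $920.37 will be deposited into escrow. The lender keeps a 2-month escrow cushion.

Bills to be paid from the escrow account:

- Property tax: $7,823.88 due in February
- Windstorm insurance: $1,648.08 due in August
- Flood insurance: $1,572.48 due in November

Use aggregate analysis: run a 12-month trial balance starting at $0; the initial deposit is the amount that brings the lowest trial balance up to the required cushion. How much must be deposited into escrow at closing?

Cushion = 2 × $920.37 = $1,840.74
Trial balance (start $0, +$920.37 each month, − disbursements):
  Nov: +$920.37 − $1,572.48 → -$652.11
  Dec: +$920.37 → $268.26
  Jan: +$920.37 → $1,188.63
  Feb: +$920.37 − $7,823.88 → -$5,714.88
  Mar: +$920.37 → -$4,794.51
  Apr: +$920.37 → -$3,874.14
  May: +$920.37 → -$2,953.77
  Jun: +$920.37 → -$2,033.40
  Jul: +$920.37 → -$1,113.03
  Aug: +$920.37 − $1,648.08 → -$1,840.74
  Sep: +$920.37 → -$920.37
  Oct: +$920.37 → $0.00
Lowest trial balance = -$5,714.88 (Feb)
Initial deposit = cushion − low point = $1,840.74 − (-$5,714.88) = $7,555.62

$7,555.62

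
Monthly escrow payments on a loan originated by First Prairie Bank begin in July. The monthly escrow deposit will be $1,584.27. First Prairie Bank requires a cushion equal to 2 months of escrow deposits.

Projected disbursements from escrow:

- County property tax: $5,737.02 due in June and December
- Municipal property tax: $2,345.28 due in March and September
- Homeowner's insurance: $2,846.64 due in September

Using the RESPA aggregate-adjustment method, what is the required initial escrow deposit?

Cushion = 2 × $1,584.27 = $3,168.54
Trial balance (start $0, +$1,584.27 each month, − disbursements):
  Jul: +$1,584.27 → $1,584.27
  Aug: +$1,584.27 → $3,168.54
  Sep: +$1,584.27 − $5,191.92 → -$439.11
  Oct: +$1,584.27 → $1,145.16
  Nov: +$1,584.27 → $2,729.43
  Dec: +$1,584.27 − $5,737.02 → -$1,423.32
  Jan: +$1,584.27 → $160.95
  Feb: +$1,584.27 → $1,745.22
  Mar: +$1,584.27 − $2,345.28 → $984.21
  Apr: +$1,584.27 → $2,568.48
  May: +$1,584.27 → $4,152.75
  Jun: +$1,584.27 − $5,737.02 → $0.00
Lowest trial balance = -$1,423.32 (Dec)
Initial deposit = cushion − low point = $3,168.54 − (-$1,423.32) = $4,591.86

$4,591.86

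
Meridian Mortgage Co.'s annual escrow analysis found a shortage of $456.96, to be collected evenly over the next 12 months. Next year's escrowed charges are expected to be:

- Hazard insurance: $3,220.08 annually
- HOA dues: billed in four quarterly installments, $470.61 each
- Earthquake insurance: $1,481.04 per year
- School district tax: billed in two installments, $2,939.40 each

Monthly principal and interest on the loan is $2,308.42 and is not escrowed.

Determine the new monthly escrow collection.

$1,076.61

Hazard insurance = $3,220.08
HOA dues = $470.61 × 4 = $1,882.44
Earthquake insurance = $1,481.04
School district tax = $2,939.40 × 2 = $5,878.80
Total annual escrow = $3,220.08 + $1,882.44 + $1,481.04 + $5,878.80 = $12,462.36
Per month = $12,462.36 ÷ 12 = $1,038.53
Monthly shortage recovery: $456.96 ÷ 12 = $38.08
Adjusted monthly = $1,038.53 + $38.08 = $1,076.61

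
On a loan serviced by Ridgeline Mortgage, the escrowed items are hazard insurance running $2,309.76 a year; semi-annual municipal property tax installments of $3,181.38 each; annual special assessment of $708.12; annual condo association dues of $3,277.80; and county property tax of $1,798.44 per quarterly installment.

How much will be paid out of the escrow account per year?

$19,852.20

Hazard insurance = $2,309.76/yr
Municipal property tax = $3,181.38 × 2 = $6,362.76/yr
Special assessment = $708.12/yr
Condo association dues = $3,277.80/yr
County property tax = $1,798.44 × 4 = $7,193.76/yr
Annual escrow total = $2,309.76 + $6,362.76 + $708.12 + $3,277.80 + $7,193.76 = $19,852.20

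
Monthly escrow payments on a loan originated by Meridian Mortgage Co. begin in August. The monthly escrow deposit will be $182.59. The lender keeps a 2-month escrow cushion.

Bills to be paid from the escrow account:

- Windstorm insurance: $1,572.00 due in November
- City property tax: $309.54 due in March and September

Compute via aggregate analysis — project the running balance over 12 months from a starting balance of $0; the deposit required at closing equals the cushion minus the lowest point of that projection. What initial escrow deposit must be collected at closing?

$1,516.36

Cushion = 2 × $182.59 = $365.18
Trial balance (start $0, +$182.59 each month, − disbursements):
  Aug: +$182.59 → $182.59
  Sep: +$182.59 − $309.54 → $55.64
  Oct: +$182.59 → $238.23
  Nov: +$182.59 − $1,572.00 → -$1,151.18
  Dec: +$182.59 → -$968.59
  Jan: +$182.59 → -$786.00
  Feb: +$182.59 → -$603.41
  Mar: +$182.59 − $309.54 → -$730.36
  Apr: +$182.59 → -$547.77
  May: +$182.59 → -$365.18
  Jun: +$182.59 → -$182.59
  Jul: +$182.59 → $0.00
Lowest trial balance = -$1,151.18 (Nov)
Initial deposit = cushion − low point = $365.18 − (-$1,151.18) = $1,516.36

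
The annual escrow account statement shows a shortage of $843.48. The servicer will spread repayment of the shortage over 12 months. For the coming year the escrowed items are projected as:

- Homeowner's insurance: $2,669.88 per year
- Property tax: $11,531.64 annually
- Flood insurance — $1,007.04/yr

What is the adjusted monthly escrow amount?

Homeowner's insurance: $2,669.88
Property tax: $11,531.64
Flood insurance: $1,007.04
Annual escrow total = $2,669.88 + $11,531.64 + $1,007.04 = $15,208.56
Per month = $15,208.56 / 12 = $1,267.38
Monthly shortage recovery: $843.48 / 12 = $70.29
Adjusted monthly = $1,267.38 + $70.29 = $1,337.67

$1,337.67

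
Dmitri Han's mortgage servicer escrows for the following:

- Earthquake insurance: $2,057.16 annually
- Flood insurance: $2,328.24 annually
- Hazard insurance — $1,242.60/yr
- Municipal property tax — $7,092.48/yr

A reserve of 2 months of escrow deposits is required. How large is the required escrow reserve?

Earthquake insurance — $2,057.16
Flood insurance — $2,328.24
Hazard insurance — $1,242.60
Municipal property tax — $7,092.48
Annual escrow total = $12,720.48
Monthly = $12,720.48 ÷ 12 = $1,060.04
Required cushion = 2 × $1,060.04 = $2,120.08

$2,120.08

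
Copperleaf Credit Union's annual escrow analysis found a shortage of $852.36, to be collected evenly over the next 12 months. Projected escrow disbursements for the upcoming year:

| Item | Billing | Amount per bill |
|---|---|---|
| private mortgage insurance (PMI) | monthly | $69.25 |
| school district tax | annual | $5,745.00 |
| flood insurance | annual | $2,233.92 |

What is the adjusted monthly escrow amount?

$805.19

Private mortgage insurance (PMI) = $69.25 × 12 = $831.00 per year
School district tax = $5,745.00 per year
Flood insurance = $2,233.92 per year
Total per year = $831.00 + $5,745.00 + $2,233.92 = $8,809.92
Per month = $8,809.92 ÷ 12 = $734.16
Shortage spread = $852.36 / 12 = $71.03/mo
Adjusted monthly = $734.16 + $71.03 = $805.19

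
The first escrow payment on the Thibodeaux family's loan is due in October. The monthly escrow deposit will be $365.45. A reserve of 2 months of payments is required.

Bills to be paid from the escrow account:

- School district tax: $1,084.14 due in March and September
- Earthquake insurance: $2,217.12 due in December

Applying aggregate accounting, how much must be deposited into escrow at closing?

Cushion = 2 × $365.45 = $730.90
Trial balance (start $0, +$365.45 each month, − disbursements):
  Oct: +$365.45 → $365.45
  Nov: +$365.45 → $730.90
  Dec: +$365.45 − $2,217.12 → -$1,120.77
  Jan: +$365.45 → -$755.32
  Feb: +$365.45 → -$389.87
  Mar: +$365.45 − $1,084.14 → -$1,108.56
  Apr: +$365.45 → -$743.11
  May: +$365.45 → -$377.66
  Jun: +$365.45 → -$12.21
  Jul: +$365.45 → $353.24
  Aug: +$365.45 → $718.69
  Sep: +$365.45 − $1,084.14 → $0.00
Lowest trial balance = -$1,120.77 (Dec)
Initial deposit = cushion − low point = $730.90 − (-$1,120.77) = $1,851.67

$1,851.67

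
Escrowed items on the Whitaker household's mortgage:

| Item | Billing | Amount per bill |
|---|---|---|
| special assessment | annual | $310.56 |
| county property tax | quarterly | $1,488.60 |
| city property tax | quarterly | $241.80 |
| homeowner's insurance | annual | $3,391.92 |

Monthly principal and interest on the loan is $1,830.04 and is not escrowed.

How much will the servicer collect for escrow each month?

Special assessment: $310.56 annually
County property tax: $1,488.60 × 4 = $5,954.40 annually
City property tax: $241.80 × 4 = $967.20 annually
Homeowner's insurance: $3,391.92 annually
Annual escrow total = $10,624.08
Base monthly escrow = $10,624.08 / 12 = $885.34

$885.34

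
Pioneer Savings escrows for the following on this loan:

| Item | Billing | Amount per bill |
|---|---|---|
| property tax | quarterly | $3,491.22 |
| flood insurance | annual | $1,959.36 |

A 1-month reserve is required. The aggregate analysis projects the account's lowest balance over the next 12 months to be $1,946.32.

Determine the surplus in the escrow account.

Property tax: $3,491.22 × 4 = $13,964.88 annually
Flood insurance: $1,959.36 annually
Yearly total = $13,964.88 + $1,959.36 = $15,924.24
Monthly escrow = $15,924.24 ÷ 12 = $1,327.02
Cushion = 1 × $1,327.02 = $1,327.02
Surplus = $1,946.32 − $1,327.02 = $619.30

$619.30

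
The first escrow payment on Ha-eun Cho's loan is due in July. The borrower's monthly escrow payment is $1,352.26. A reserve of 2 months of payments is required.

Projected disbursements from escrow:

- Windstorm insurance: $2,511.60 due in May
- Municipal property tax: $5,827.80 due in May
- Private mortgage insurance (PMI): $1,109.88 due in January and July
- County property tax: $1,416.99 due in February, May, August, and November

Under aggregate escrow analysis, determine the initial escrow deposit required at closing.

Cushion = 2 × $1,352.26 = $2,704.52
Trial balance (start $0, +$1,352.26 each month, − disbursements):
  Jul: +$1,352.26 − $1,109.88 → $242.38
  Aug: +$1,352.26 − $1,416.99 → $177.65
  Sep: +$1,352.26 → $1,529.91
  Oct: +$1,352.26 → $2,882.17
  Nov: +$1,352.26 − $1,416.99 → $2,817.44
  Dec: +$1,352.26 → $4,169.70
  Jan: +$1,352.26 − $1,109.88 → $4,412.08
  Feb: +$1,352.26 − $1,416.99 → $4,347.35
  Mar: +$1,352.26 → $5,699.61
  Apr: +$1,352.26 → $7,051.87
  May: +$1,352.26 − $9,756.39 → -$1,352.26
  Jun: +$1,352.26 → $0.00
Lowest trial balance = -$1,352.26 (May)
Initial deposit = cushion − low point = $2,704.52 − (-$1,352.26) = $4,056.78

$4,056.78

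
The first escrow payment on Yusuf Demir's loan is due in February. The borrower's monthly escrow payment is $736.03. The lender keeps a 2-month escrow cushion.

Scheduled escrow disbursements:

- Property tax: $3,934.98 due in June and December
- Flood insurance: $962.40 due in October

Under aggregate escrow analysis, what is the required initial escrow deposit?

Cushion = 2 × $736.03 = $1,472.06
Trial balance (start $0, +$736.03 each month, − disbursements):
  Feb: +$736.03 → $736.03
  Mar: +$736.03 → $1,472.06
  Apr: +$736.03 → $2,208.09
  May: +$736.03 → $2,944.12
  Jun: +$736.03 − $3,934.98 → -$254.83
  Jul: +$736.03 → $481.20
  Aug: +$736.03 → $1,217.23
  Sep: +$736.03 → $1,953.26
  Oct: +$736.03 − $962.40 → $1,726.89
  Nov: +$736.03 → $2,462.92
  Dec: +$736.03 − $3,934.98 → -$736.03
  Jan: +$736.03 → $0.00
Lowest trial balance = -$736.03 (Dec)
Initial deposit = cushion − low point = $1,472.06 − (-$736.03) = $2,208.09

$2,208.09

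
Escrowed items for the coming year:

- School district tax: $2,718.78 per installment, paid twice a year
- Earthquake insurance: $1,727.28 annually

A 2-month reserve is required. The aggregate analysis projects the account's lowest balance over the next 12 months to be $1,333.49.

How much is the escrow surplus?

School district tax = $2,718.78 × 2 = $5,437.56
Earthquake insurance = $1,727.28
Yearly total = $5,437.56 + $1,727.28 = $7,164.84
Base monthly escrow = $7,164.84 ÷ 12 = $597.07
Cushion = 2 × $597.07 = $1,194.14
Excess over cushion: $1,333.49 − $1,194.14 = $139.35

$139.35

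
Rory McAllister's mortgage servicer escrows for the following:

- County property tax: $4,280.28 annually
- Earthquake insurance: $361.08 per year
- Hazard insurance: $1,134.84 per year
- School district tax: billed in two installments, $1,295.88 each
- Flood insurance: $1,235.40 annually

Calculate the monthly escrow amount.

$800.28

County property tax — $4,280.28 annually
Earthquake insurance — $361.08 annually
Hazard insurance — $1,134.84 annually
School district tax — $1,295.88 × 2 = $2,591.76 annually
Flood insurance — $1,235.40 annually
Combined annual = $9,603.36
Monthly = $9,603.36 / 12 = $800.28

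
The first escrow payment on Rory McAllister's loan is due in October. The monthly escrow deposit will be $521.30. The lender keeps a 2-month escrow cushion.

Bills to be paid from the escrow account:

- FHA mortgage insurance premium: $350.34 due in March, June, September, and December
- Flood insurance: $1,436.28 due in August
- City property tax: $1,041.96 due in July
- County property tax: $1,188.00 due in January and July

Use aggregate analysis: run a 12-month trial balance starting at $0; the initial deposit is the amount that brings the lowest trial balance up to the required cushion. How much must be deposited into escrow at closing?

Cushion = 2 × $521.30 = $1,042.60
Trial balance (start $0, +$521.30 each month, − disbursements):
  Oct: +$521.30 → $521.30
  Nov: +$521.30 → $1,042.60
  Dec: +$521.30 − $350.34 → $1,213.56
  Jan: +$521.30 − $1,188.00 → $546.86
  Feb: +$521.30 → $1,068.16
  Mar: +$521.30 − $350.34 → $1,239.12
  Apr: +$521.30 → $1,760.42
  May: +$521.30 → $2,281.72
  Jun: +$521.30 − $350.34 → $2,452.68
  Jul: +$521.30 − $2,229.96 → $744.02
  Aug: +$521.30 − $1,436.28 → -$170.96
  Sep: +$521.30 − $350.34 → $0.00
Lowest trial balance = -$170.96 (Aug)
Initial deposit = cushion − low point = $1,042.60 − (-$170.96) = $1,213.56

$1,213.56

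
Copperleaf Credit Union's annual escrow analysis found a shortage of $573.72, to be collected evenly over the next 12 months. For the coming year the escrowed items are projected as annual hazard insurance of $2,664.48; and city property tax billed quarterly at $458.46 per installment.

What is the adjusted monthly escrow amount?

Hazard insurance — $2,664.48 per year
City property tax — $458.46 × 4 = $1,833.84 per year
Combined annual = $4,498.32
Monthly escrow = $4,498.32 / 12 = $374.86
Shortage per month = $573.72 ÷ 12 = $47.81
Adjusted monthly = $374.86 + $47.81 = $422.67

$422.67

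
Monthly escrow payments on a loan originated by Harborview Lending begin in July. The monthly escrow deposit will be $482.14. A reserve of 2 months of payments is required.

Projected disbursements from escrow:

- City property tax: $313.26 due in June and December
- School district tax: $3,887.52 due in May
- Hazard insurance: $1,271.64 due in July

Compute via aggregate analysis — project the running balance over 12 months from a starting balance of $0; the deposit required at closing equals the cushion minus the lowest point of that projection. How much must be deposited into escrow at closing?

Cushion = 2 × $482.14 = $964.28
Trial balance (start $0, +$482.14 each month, − disbursements):
  Jul: +$482.14 − $1,271.64 → -$789.50
  Aug: +$482.14 → -$307.36
  Sep: +$482.14 → $174.78
  Oct: +$482.14 → $656.92
  Nov: +$482.14 → $1,139.06
  Dec: +$482.14 − $313.26 → $1,307.94
  Jan: +$482.14 → $1,790.08
  Feb: +$482.14 → $2,272.22
  Mar: +$482.14 → $2,754.36
  Apr: +$482.14 → $3,236.50
  May: +$482.14 − $3,887.52 → -$168.88
  Jun: +$482.14 − $313.26 → $0.00
Lowest trial balance = -$789.50 (Jul)
Initial deposit = cushion − low point = $964.28 − (-$789.50) = $1,753.78

$1,753.78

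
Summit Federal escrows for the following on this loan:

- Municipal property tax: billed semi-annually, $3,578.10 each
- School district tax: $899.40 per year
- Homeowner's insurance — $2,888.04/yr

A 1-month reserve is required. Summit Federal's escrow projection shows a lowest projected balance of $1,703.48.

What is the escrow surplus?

Municipal property tax = $3,578.10 × 2 = $7,156.20 annually
School district tax = $899.40 annually
Homeowner's insurance = $2,888.04 annually
Annual escrow total = $7,156.20 + $899.40 + $2,888.04 = $10,943.64
Base monthly escrow = $10,943.64 / 12 = $911.97
Required cushion = 1 × $911.97 = $911.97
Surplus = $1,703.48 − $911.97 = $791.51

$791.51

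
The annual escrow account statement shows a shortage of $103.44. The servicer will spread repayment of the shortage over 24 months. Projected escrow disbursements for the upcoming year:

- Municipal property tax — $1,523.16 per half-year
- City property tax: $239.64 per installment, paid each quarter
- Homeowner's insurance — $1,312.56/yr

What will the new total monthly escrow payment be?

Municipal property tax: $1,523.16 × 2 = $3,046.32
City property tax: $239.64 × 4 = $958.56
Homeowner's insurance: $1,312.56
Yearly total = $3,046.32 + $958.56 + $1,312.56 = $5,317.44
Monthly escrow = $5,317.44 / 12 = $443.12
Monthly shortage recovery: $103.44 / 24 = $4.31
Adjusted monthly = $443.12 + $4.31 = $447.43

$447.43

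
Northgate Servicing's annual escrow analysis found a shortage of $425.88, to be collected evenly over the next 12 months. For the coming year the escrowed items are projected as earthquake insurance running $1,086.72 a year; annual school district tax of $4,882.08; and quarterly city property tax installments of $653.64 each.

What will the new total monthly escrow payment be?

$750.77

Earthquake insurance = $1,086.72
School district tax = $4,882.08
City property tax = $653.64 × 4 = $2,614.56
Yearly total = $1,086.72 + $4,882.08 + $2,614.56 = $8,583.36
Base monthly escrow = $8,583.36 ÷ 12 = $715.28
Shortage per month = $425.88 ÷ 12 = $35.49
Adjusted monthly = $715.28 + $35.49 = $750.77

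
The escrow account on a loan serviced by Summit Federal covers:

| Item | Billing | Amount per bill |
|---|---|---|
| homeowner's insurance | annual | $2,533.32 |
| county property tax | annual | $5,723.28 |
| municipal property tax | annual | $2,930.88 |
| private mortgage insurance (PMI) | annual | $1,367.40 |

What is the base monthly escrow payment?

$1,046.24

Homeowner's insurance: $2,533.32 per year
County property tax: $5,723.28 per year
Municipal property tax: $2,930.88 per year
Private mortgage insurance (PMI): $1,367.40 per year
Yearly total = $2,533.32 + $5,723.28 + $2,930.88 + $1,367.40 = $12,554.88
Base monthly escrow = $12,554.88 ÷ 12 = $1,046.24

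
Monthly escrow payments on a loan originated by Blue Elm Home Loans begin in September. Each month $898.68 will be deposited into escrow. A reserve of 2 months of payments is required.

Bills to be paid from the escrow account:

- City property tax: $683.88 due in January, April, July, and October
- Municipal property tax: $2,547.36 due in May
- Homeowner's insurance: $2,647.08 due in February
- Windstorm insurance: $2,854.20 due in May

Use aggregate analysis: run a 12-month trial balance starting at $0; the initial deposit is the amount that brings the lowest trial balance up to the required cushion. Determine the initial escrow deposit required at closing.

$3,809.52

Cushion = 2 × $898.68 = $1,797.36
Trial balance (start $0, +$898.68 each month, − disbursements):
  Sep: +$898.68 → $898.68
  Oct: +$898.68 − $683.88 → $1,113.48
  Nov: +$898.68 → $2,012.16
  Dec: +$898.68 → $2,910.84
  Jan: +$898.68 − $683.88 → $3,125.64
  Feb: +$898.68 − $2,647.08 → $1,377.24
  Mar: +$898.68 → $2,275.92
  Apr: +$898.68 − $683.88 → $2,490.72
  May: +$898.68 − $5,401.56 → -$2,012.16
  Jun: +$898.68 → -$1,113.48
  Jul: +$898.68 − $683.88 → -$898.68
  Aug: +$898.68 → $0.00
Lowest trial balance = -$2,012.16 (May)
Initial deposit = cushion − low point = $1,797.36 − (-$2,012.16) = $3,809.52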